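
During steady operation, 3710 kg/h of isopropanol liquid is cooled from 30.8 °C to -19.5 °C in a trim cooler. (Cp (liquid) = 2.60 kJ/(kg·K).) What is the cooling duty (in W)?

Q = ṁ·Cp·ΔT = 3710 × 2.60 × (-19.5 − 30.8) = -485190 kJ/h
Converting: 485190 / 3600 s = 134.78 kW
Cooling duty = 134780 W

Q_c = 135000 W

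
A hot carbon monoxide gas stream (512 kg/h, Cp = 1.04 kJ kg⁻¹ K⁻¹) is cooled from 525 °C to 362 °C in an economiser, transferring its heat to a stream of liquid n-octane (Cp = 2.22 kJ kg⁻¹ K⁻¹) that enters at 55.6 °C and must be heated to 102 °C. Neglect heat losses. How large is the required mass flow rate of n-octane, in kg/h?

ṁ_c = 843 kg/h

Heat released by hot stream: Q = 512 × 1.04 × (525 − 362) = 86794 kJ/h
Energy balance on cold side (adiabatic exchanger): Q = ṁ_c·Cp_c·(T_c,out − T_c,in)
ṁ_c = 86794 / [2.22 × (102 − 55.6)] = 842.6 kg/h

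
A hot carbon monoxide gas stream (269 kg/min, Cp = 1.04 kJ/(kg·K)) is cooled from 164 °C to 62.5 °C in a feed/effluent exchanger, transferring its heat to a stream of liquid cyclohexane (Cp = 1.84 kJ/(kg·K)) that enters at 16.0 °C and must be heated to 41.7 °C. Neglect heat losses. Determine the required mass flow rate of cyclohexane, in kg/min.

ṁ_c = 600 kg/min

Heat released by hot stream: Q = 269 × 1.04 × (164 − 62.5) = 28396 kJ/min
Energy balance on cold side (adiabatic exchanger): Q = ṁ_c·Cp_c·(T_c,out − T_c,in)
ṁ_c = 28396 / [1.84 × (41.7 − 16.0)] = 600.48 kg/min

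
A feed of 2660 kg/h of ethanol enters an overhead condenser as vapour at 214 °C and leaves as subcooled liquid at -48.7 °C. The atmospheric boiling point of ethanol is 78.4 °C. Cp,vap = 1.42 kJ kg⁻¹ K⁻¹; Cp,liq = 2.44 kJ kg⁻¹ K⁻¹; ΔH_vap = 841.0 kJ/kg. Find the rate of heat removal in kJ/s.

Q_c = 993 kJ/s

vapour 214→78.4 °C: -192.55 kJ/kg
condensation at 78.4 °C: -841 kJ/kg
liquid 78.4→-48.7 °C: -310.12 kJ/kg
Δh = -192.55 + -841 + -310.12 = -1343.7 kJ/kg
Q = ṁ·Δh = 2660 kg/h × -1343.7 kJ/kg = -3.5742e+06 kJ/h
|Q| = 992.83 kW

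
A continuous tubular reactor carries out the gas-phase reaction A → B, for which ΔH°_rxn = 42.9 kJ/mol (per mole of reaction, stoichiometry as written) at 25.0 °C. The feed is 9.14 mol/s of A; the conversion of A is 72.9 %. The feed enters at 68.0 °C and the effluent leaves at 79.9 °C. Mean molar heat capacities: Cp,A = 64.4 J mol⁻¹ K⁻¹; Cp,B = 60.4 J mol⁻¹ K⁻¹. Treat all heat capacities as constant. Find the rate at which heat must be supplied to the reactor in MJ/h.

Q_in = 1050 MJ/h

Extent of reaction ξ = 0.729 × 9.14 = 6.6631 mol/s
Reaction term: ξ·ΔH°_rxn = 6.6631 × 42.9 = 285.85 kJ/s
Sensible, feed 68.0→25 °C: -25.31 kJ/s
Outlet flows (mol/s): A 2.4769, B 6.6631
Sensible, products 25→79.9 °C: 30.852 kJ/s
Q = ΔH = 291.39 kJ/s = 291.39 kW
Heat supplied = 1049 MJ/h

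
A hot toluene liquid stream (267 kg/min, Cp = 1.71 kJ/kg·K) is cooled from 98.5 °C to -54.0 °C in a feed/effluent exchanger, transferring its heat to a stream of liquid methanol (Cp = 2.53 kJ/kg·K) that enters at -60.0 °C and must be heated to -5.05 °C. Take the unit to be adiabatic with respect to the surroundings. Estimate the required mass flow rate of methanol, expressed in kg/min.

Heat released by hot stream: Q = 267 × 1.71 × (98.5 − -54.0) = 69627 kJ/min
Energy balance on cold side (adiabatic exchanger): Q = ṁ_c·Cp_c·(T_c,out − T_c,in)
ṁ_c = 69627 / [2.53 × (-5.05 − -60.0)] = 500.83 kg/min

ṁ_c = 501 kg/min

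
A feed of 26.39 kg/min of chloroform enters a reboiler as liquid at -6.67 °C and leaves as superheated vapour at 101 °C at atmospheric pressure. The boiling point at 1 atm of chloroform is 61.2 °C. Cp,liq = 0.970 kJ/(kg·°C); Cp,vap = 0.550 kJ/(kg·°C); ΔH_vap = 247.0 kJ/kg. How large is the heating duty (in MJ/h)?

liquid -6.67→61.2 °C: 65.834 kJ/kg
vaporisation at 61.2 °C: 247 kJ/kg
vapour 61.2→101 °C: 21.89 kJ/kg
Δh = 65.834 + 247 + 21.89 = 334.72 kJ/kg
Q = ṁ·Δh = 26.39 kg/min × 334.72 kJ/kg = 8833.4 kJ/min
|Q| = 147.22 kW = 530 MJ/h

Q = 530 MJ/h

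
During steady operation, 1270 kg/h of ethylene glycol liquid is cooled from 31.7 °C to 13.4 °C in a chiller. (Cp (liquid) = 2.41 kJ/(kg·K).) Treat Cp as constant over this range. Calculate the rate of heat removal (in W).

Q = ṁ·Cp·ΔT = 1270 × 2.41 × (13.4 − 31.7) = -56011 kJ/h
Converting: 56011 / 3600 s = 15.559 kW
Cooling duty = 15559 W

Q_c = 15600 W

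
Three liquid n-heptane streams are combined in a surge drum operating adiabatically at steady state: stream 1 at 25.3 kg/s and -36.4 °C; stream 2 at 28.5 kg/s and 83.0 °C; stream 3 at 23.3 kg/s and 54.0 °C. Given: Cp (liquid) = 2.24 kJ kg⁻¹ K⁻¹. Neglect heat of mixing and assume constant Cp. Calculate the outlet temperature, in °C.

Adiabatic, steady state ⇒ Σ ṁᵢCp,ᵢ(T_out − Tᵢ) = 0
T_out = Σ ṁᵢCp,ᵢTᵢ / Σ ṁᵢCp,ᵢ
      = 6054.2 / 172.7 = 35.056 °C

T_out = 35.1 °C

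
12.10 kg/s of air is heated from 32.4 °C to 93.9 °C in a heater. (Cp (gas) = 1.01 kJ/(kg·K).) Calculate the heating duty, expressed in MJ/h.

Q = 2710 MJ/h

Q = ṁ·Cp·ΔT = 12.10 × 1.01 × (93.9 − 32.4) = 751.59 kJ/s
Heating duty = 2705.7 MJ/h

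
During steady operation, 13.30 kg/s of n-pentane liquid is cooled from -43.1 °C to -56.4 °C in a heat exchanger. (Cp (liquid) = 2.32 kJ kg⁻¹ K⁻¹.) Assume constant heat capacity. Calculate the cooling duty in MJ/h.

Q_c = 1480 MJ/h

Q = ṁ·Cp·ΔT = 13.30 × 2.32 × (-56.4 − -43.1) = -410.38 kJ/s
Cooling duty = 1477.4 MJ/h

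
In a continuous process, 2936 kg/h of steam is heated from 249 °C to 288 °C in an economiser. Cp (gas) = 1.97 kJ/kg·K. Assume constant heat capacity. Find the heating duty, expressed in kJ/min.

Q = ṁ·Cp·ΔT = 2936 × 1.97 × (288 − 249) = 225570 kJ/h
Converting: 225570 / 3600 s = 62.659 kW
Heating duty = 3759.5 kJ/min

Q = 3760 kJ/min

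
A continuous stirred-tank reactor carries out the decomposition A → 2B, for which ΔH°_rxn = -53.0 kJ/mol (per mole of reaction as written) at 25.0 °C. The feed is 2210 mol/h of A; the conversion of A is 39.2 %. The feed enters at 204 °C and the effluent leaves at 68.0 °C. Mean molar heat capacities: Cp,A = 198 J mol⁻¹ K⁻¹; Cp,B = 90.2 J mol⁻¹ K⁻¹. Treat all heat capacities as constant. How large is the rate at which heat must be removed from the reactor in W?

Q_out = 29500 W

Extent of reaction ξ = 0.392 × 2210 = 866.32 mol/h
Reaction term: ξ·ΔH°_rxn = 866.32 × -53.0 = -45915 kJ/h
Sensible, feed 204→25 °C: -78327 kJ/h
Outlet flows (mol/h): A 1343.7, B 1732.6
Sensible, products 25→68.0 °C: 18160 kJ/h
Q = ΔH = -106080 kJ/h = -29.467 kW
Heat removed = 29467 W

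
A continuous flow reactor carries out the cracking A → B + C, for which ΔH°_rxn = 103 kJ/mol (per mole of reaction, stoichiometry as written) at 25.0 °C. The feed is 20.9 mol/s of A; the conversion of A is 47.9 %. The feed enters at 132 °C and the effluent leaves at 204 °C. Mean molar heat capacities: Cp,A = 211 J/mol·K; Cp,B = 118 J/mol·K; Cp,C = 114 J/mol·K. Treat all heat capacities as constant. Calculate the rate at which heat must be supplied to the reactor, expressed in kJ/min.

Q_in = 83200 kJ/min

Extent of reaction ξ = 0.479 × 20.9 = 10.011 mol/s
Reaction term: ξ·ΔH°_rxn = 10.011 × 103 = 1031.1 kJ/s
Sensible, feed 132→25 °C: -471.86 kJ/s
Outlet flows (mol/s): A 10.889, B 10.011, C 10.011
Sensible, products 25→204 °C: 827 kJ/s
Q = ΔH = 1386.3 kJ/s = 1386.3 kW
Heat supplied = 83177 kJ/min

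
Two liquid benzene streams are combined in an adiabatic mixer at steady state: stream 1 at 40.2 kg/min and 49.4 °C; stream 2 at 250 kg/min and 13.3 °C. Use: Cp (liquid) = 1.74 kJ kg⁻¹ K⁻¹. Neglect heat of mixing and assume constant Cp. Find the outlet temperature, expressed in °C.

T_out = 18.3 °C

Adiabatic, steady state ⇒ Σ ṁᵢCp,ᵢ(T_out − Tᵢ) = 0
T_out = Σ ṁᵢCp,ᵢTᵢ / Σ ṁᵢCp,ᵢ
      = 9240.9 / 504.95 = 18.301 °C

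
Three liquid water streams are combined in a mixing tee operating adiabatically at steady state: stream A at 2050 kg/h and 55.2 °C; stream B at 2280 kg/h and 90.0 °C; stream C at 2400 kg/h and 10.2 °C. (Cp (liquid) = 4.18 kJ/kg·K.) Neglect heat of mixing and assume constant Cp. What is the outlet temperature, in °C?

T_out = 50.9 °C

Adiabatic, steady state ⇒ Σ ṁᵢCp,ᵢ(T_out − Tᵢ) = 0
T_out = Σ ṁᵢCp,ᵢTᵢ / Σ ṁᵢCp,ᵢ
      = 1.4331e+06 / 28131 = 50.942 °C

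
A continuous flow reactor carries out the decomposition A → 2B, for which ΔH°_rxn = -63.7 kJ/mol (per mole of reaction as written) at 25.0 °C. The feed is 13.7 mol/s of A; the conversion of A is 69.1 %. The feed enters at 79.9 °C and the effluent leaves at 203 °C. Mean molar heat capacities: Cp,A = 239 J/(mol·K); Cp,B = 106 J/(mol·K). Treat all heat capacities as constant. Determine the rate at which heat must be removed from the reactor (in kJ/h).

Q_out = 884000 kJ/h

Extent of reaction ξ = 0.691 × 13.7 = 9.4667 mol/s
Reaction term: ξ·ΔH°_rxn = 9.4667 × -63.7 = -603.03 kJ/s
Sensible, feed 79.9→25 °C: -179.76 kJ/s
Outlet flows (mol/s): A 4.2333, B 18.933
Sensible, products 25→203 °C: 537.33 kJ/s
Q = ΔH = -245.46 kJ/s = -245.46 kW
Heat removed = 883650 kJ/h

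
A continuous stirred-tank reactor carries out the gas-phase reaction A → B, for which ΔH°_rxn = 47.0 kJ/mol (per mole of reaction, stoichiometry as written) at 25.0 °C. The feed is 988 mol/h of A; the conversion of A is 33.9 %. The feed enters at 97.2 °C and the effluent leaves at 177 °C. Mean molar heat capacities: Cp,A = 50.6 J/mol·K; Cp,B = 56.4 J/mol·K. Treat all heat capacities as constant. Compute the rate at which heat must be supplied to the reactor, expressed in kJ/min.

Extent of reaction ξ = 0.339 × 988 = 334.93 mol/h
Reaction term: ξ·ΔH°_rxn = 334.93 × 47.0 = 15742 kJ/h
Sensible, feed 97.2→25 °C: -3609.5 kJ/h
Outlet flows (mol/h): A 653.07, B 334.93
Sensible, products 25→177 °C: 7894.2 kJ/h
Q = ΔH = 20027 kJ/h = 5.5629 kW
Heat supplied = 333.78 kJ/min

Q_in = 334 kJ/min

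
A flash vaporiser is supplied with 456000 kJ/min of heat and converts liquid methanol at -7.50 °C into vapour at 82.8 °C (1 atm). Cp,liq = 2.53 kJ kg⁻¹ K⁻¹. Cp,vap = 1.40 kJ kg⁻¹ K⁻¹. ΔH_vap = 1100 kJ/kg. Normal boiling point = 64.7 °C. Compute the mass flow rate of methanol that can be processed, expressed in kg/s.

ṁ = 5.81 kg/s

Δh = 2.53×(64.7−-7.50) + 1100 + 1.40×(82.8−64.7) = 1308 kJ/kg
Q = 456000 kJ/min = 7600 kJ/s = 7600 kJ/s
ṁ = Q/Δh = 7600 / 1308 = 5.8104 kg/s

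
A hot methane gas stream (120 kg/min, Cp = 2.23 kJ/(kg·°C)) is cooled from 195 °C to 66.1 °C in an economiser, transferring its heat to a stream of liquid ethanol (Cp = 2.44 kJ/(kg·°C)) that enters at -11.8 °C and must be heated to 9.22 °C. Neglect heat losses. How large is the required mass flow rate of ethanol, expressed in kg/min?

Heat released by hot stream: Q = 120 × 2.23 × (195 − 66.1) = 34494 kJ/min
Energy balance on cold side (adiabatic exchanger): Q = ṁ_c·Cp_c·(T_c,out − T_c,in)
ṁ_c = 34494 / [2.44 × (9.22 − -11.8)] = 672.54 kg/min

ṁ_c = 673 kg/min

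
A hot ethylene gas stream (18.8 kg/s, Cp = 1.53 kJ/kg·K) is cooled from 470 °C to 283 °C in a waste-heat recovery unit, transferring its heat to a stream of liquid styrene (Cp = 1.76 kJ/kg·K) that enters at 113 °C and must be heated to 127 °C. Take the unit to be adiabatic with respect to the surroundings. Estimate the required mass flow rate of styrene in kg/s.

ṁ_c = 218 kg/s

Heat released by hot stream: Q = 18.8 × 1.53 × (470 − 283) = 5378.9 kJ/s
Energy balance on cold side (adiabatic exchanger): Q = ṁ_c·Cp_c·(T_c,out − T_c,in)
ṁ_c = 5378.9 / [1.76 × (127 − 113)] = 218.3 kg/s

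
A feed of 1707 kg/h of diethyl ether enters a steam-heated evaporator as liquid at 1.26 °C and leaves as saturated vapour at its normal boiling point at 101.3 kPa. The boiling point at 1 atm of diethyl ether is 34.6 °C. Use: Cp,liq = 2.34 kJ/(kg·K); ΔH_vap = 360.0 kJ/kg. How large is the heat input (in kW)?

liquid 1.26→34.6 °C: 78.016 kJ/kg
vaporisation at 34.6 °C: 360 kJ/kg
Δh = 78.016 + 360 = 438.02 kJ/kg
Q = ṁ·Δh = 1707 kg/h × 438.02 kJ/kg = 747690 kJ/h
|Q| = 207.69 kW

Q = 208 kW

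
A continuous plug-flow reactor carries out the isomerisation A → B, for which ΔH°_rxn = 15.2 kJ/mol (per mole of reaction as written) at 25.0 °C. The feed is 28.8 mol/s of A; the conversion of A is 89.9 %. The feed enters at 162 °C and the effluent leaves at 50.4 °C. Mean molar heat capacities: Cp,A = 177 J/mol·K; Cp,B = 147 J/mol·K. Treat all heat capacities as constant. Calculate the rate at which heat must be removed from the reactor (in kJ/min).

Extent of reaction ξ = 0.899 × 28.8 = 25.891 mol/s
Reaction term: ξ·ΔH°_rxn = 25.891 × 15.2 = 393.55 kJ/s
Sensible, feed 162→25 °C: -698.37 kJ/s
Outlet flows (mol/s): A 2.9088, B 25.891
Sensible, products 25→50.4 °C: 109.75 kJ/s
Q = ΔH = -195.08 kJ/s = -195.08 kW
Heat removed = 11705 kJ/min

Q_out = 11700 kJ/min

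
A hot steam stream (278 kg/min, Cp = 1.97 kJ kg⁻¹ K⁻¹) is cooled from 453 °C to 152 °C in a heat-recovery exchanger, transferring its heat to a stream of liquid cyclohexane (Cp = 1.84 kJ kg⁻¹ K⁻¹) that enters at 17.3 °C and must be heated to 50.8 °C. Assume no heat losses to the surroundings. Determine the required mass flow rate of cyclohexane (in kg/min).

Heat released by hot stream: Q = 278 × 1.97 × (453 − 152) = 164850 kJ/min
Energy balance on cold side (adiabatic exchanger): Q = ṁ_c·Cp_c·(T_c,out − T_c,in)
ṁ_c = 164850 / [1.84 × (50.8 − 17.3)] = 2674.3 kg/min

ṁ_c = 2670 kg/min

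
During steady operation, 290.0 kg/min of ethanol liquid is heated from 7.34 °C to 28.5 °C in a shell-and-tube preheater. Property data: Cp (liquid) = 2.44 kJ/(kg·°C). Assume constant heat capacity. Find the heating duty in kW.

Q = ṁ·Cp·ΔT = 290.0 × 2.44 × (28.5 − 7.34) = 14973 kJ/min
Converting: 14973 / 60 s = 249.55 kW

Q = 250 kW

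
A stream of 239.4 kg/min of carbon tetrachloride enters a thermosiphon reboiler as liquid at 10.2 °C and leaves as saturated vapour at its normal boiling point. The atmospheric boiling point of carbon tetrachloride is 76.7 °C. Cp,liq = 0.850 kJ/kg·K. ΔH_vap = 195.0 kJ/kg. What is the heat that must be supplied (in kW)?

Q = 1000 kW

liquid 10.2→76.7 °C: 56.525 kJ/kg
vaporisation at 76.7 °C: 195 kJ/kg
Δh = 56.525 + 195 = 251.53 kJ/kg
Q = ṁ·Δh = 239.4 kg/min × 251.53 kJ/kg = 60215 kJ/min
|Q| = 1003.6 kW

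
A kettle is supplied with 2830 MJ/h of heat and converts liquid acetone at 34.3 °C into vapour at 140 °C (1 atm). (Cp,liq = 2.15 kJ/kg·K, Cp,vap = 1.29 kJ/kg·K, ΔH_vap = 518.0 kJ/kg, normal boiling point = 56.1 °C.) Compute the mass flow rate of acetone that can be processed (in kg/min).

ṁ = 70.1 kg/min

Δh = 2.15×(56.1−34.3) + 518.0 + 1.29×(140−56.1) = 673.1 kJ/kg
Q = 2830 MJ/h = 786.11 kJ/s = 47167 kJ/min
ṁ = Q/Δh = 47167 / 673.1 = 70.074 kg/min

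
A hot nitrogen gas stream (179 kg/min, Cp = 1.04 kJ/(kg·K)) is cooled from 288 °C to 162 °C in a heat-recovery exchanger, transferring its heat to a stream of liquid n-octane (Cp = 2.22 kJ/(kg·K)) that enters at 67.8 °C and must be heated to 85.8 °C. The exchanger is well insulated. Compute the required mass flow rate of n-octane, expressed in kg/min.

Heat released by hot stream: Q = 179 × 1.04 × (288 − 162) = 23456 kJ/min
Energy balance on cold side (adiabatic exchanger): Q = ṁ_c·Cp_c·(T_c,out − T_c,in)
ṁ_c = 23456 / [2.22 × (85.8 − 67.8)] = 586.99 kg/min

ṁ_c = 587 kg/min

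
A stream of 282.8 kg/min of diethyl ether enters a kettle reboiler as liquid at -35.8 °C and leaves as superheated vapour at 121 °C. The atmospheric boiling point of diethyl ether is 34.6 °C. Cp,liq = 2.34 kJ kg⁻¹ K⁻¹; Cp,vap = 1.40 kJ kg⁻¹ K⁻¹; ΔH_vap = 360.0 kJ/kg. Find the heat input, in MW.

liquid -35.8→34.6 °C: 164.74 kJ/kg
vaporisation at 34.6 °C: 360 kJ/kg
vapour 34.6→121 °C: 120.96 kJ/kg
Δh = 164.74 + 360 + 120.96 = 645.7 kJ/kg
Q = ṁ·Δh = 282.8 kg/min × 645.7 kJ/kg = 182600 kJ/min
|Q| = 3043.4 kW = 3.0434 MW

Q = 3.04 MW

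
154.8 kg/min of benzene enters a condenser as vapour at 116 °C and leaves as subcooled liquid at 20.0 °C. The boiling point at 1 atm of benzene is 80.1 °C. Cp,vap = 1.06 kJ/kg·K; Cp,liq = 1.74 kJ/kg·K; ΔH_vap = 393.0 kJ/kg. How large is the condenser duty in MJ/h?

Q_c = 4970 MJ/h

vapour 116→80.1 °C: -38.054 kJ/kg
condensation at 80.1 °C: -393 kJ/kg
liquid 80.1→20.0 °C: -104.57 kJ/kg
Δh = -38.054 + -393 + -104.57 = -535.63 kJ/kg
Q = ṁ·Δh = 154.8 kg/min × -535.63 kJ/kg = -82915 kJ/min
|Q| = 1381.9 kW = 4974.9 MJ/h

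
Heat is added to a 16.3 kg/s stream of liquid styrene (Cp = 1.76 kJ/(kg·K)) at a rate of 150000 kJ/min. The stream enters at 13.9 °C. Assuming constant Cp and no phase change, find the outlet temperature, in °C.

Q = 150000 kJ/min = 2500 kJ/s
ΔT = Q/(ṁ·Cp) = 2500/(16.3×1.76) = 87.144 K
T_out = 13.9 + 87.144 = 101.04 °C

T_out = 101 °C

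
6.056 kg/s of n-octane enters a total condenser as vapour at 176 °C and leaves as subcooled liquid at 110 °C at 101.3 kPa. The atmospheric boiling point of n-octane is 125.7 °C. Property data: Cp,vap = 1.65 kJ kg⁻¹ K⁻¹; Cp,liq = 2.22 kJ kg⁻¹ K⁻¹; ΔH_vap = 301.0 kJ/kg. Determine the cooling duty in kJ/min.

Q_c = 152000 kJ/min

vapour 176→125.7 °C: -82.995 kJ/kg
condensation at 125.7 °C: -301 kJ/kg
liquid 125.7→110 °C: -34.854 kJ/kg
Δh = -82.995 + -301 + -34.854 = -418.85 kJ/kg
Q = ṁ·Δh = 6.056 kg/s × -418.85 kJ/kg = -2536.5 kJ/s
|Q| = 2536.5 kW = 152190 kJ/min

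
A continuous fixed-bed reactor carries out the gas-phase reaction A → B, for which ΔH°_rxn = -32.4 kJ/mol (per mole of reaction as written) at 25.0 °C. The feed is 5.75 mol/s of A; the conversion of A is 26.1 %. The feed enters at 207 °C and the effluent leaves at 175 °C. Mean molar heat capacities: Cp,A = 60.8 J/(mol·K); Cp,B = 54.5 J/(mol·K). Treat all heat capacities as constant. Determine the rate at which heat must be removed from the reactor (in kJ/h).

Q_out = 220000 kJ/h

Extent of reaction ξ = 0.261 × 5.75 = 1.5008 mol/s
Reaction term: ξ·ΔH°_rxn = 1.5008 × -32.4 = -48.624 kJ/s
Sensible, feed 207→25 °C: -63.627 kJ/s
Outlet flows (mol/s): A 4.2492, B 1.5008
Sensible, products 25→175 °C: 51.022 kJ/s
Q = ΔH = -61.23 kJ/s = -61.23 kW
Heat removed = 220430 kJ/h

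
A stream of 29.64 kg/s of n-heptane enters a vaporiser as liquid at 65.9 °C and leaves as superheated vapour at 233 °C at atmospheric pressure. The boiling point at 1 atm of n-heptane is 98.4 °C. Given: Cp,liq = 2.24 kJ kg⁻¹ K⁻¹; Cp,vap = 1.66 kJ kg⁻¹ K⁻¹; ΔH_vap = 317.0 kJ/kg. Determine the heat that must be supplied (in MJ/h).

liquid 65.9→98.4 °C: 72.8 kJ/kg
vaporisation at 98.4 °C: 317 kJ/kg
vapour 98.4→233 °C: 223.44 kJ/kg
Δh = 72.8 + 317 + 223.44 = 613.24 kJ/kg
Q = ṁ·Δh = 29.64 kg/s × 613.24 kJ/kg = 18176 kJ/s
|Q| = 18176 kW = 65435 MJ/h

Q = 65400 MJ/h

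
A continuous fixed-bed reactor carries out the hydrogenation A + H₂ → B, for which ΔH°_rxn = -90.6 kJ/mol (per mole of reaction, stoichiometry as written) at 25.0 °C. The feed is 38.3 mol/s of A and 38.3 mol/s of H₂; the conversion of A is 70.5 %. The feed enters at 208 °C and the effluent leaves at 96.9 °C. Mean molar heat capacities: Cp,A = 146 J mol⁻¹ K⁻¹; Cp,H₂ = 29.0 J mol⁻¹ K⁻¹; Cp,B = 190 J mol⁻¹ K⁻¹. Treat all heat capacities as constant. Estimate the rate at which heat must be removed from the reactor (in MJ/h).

Q_out = 11400 MJ/h

Extent of reaction ξ = 0.705 × 38.3 = 27.001 mol/s
Reaction term: ξ·ΔH°_rxn = 27.001 × -90.6 = -2446.3 kJ/s
Sensible, feed 208→25 °C: -1226.6 kJ/s
Outlet flows (mol/s): A 11.299, H₂ 11.299, B 27.001
Sensible, products 25→96.9 °C: 511.03 kJ/s
Q = ΔH = -3161.9 kJ/s = -3161.9 kW
Heat removed = 11383 MJ/h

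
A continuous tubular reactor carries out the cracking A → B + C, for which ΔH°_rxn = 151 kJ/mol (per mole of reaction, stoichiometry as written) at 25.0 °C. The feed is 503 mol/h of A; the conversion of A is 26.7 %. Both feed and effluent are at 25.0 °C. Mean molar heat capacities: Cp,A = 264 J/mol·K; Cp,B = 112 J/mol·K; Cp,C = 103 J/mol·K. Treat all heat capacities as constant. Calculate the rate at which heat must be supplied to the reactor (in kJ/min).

Q_in = 338 kJ/min

Extent of reaction ξ = 0.267 × 503 = 134.3 mol/h
Reaction term: ξ·ΔH°_rxn = 134.3 × 151 = 20279 kJ/h
Q = ΔH = 20279 kJ/h = 5.6332 kW
Heat supplied = 337.99 kJ/min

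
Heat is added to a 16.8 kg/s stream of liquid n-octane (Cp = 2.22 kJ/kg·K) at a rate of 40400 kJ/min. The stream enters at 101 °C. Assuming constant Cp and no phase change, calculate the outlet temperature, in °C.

Q = 40400 kJ/min = 673.33 kJ/s
ΔT = Q/(ṁ·Cp) = 673.33/(16.8×2.22) = 18.054 K
T_out = 101 + 18.054 = 119.05 °C

T_out = 119 °C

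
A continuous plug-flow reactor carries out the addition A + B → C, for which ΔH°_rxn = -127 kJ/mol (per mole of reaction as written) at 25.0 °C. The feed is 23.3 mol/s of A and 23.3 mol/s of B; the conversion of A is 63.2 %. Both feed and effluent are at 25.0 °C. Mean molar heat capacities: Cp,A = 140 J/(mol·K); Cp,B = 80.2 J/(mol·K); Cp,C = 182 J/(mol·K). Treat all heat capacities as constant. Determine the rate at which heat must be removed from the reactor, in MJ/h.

Q_out = 6730 MJ/h

Extent of reaction ξ = 0.632 × 23.3 = 14.726 mol/s
Reaction term: ξ·ΔH°_rxn = 14.726 × -127 = -1870.2 kJ/s
Q = ΔH = -1870.2 kJ/s = -1870.2 kW
Heat removed = 6732.5 MJ/h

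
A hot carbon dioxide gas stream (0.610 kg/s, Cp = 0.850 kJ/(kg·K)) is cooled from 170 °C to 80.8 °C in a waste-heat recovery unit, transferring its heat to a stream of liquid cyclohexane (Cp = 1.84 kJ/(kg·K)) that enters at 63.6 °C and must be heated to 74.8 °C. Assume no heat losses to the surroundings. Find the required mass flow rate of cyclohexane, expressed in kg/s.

ṁ_c = 2.24 kg/s

Heat released by hot stream: Q = 0.610 × 0.850 × (170 − 80.8) = 46.25 kJ/s
Energy balance on cold side (adiabatic exchanger): Q = ṁ_c·Cp_c·(T_c,out − T_c,in)
ṁ_c = 46.25 / [1.84 × (74.8 − 63.6)] = 2.2443 kg/s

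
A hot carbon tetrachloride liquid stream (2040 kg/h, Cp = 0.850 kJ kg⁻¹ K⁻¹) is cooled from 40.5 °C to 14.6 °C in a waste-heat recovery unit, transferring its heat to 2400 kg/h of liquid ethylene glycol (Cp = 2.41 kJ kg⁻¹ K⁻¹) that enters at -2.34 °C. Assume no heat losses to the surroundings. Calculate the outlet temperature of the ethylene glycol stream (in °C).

Heat released by hot stream: Q = 2040 × 0.850 × (40.5 − 14.6) = 44911 kJ/h
Energy balance on cold side (adiabatic exchanger): Q = ṁ_c·Cp_c·(T_c,out − T_c,in)
T_c,out = -2.34 + 44911/(2400 × 2.41) = 5.4246 °C

T_c,out = 5.42 °C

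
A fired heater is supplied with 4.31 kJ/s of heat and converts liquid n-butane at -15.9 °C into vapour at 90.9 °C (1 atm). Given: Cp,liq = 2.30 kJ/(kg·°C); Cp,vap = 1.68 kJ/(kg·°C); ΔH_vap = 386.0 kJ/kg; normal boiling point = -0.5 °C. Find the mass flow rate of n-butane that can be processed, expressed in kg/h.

ṁ = 27.0 kg/h

Δh = 2.30×(-0.5−-15.9) + 386.0 + 1.68×(90.9−-0.5) = 574.97 kJ/kg
Q = 4.31 kJ/s = 4.31 kJ/s = 15516 kJ/h
ṁ = Q/Δh = 15516 / 574.97 = 26.986 kg/h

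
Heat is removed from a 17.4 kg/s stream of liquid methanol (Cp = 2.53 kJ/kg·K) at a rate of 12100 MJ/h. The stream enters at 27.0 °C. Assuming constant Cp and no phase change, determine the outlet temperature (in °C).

Q = 12100 MJ/h = 3361.1 kJ/s
ΔT = Q/(ṁ·Cp) = 3361.1/(17.4×2.53) = 76.351 K
T_out = 27.0 − 76.351 = -49.351 °C

T_out = -49.4 °C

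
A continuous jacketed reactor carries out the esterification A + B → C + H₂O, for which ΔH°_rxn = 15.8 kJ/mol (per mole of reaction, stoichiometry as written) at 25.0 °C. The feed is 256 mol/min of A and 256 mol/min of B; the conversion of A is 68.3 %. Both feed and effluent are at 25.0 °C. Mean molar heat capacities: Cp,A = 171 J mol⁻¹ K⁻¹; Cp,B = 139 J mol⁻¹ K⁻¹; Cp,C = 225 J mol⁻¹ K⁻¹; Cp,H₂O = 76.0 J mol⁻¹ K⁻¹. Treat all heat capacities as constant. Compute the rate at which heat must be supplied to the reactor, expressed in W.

Q_in = 46000 W

Extent of reaction ξ = 0.683 × 256 = 174.85 mol/min
Reaction term: ξ·ΔH°_rxn = 174.85 × 15.8 = 2762.6 kJ/min
Q = ΔH = 2762.6 kJ/min = 46.043 kW
Heat supplied = 46043 W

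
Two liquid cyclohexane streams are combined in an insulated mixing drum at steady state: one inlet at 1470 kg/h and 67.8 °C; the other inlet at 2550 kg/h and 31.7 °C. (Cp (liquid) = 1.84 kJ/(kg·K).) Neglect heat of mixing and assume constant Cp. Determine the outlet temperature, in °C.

Adiabatic, steady state ⇒ Σ ṁᵢCp,ᵢ(T_out − Tᵢ) = 0
Σ ṁᵢCp,ᵢTᵢ = 1470×1.84×67.8 + 2550×1.84×31.7 = 332120
Σ ṁᵢCp,ᵢ = 1470×1.84 + 2550×1.84 = 7396.8
T_out = 332120 / 7396.8 = 44.901 °C

T_out = 44.9 °C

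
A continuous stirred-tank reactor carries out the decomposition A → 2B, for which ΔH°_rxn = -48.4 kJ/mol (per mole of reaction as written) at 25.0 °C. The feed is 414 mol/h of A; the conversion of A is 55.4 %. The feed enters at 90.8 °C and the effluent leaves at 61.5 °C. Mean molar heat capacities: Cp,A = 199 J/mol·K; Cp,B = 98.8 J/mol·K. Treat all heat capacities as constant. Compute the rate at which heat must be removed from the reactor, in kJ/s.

Extent of reaction ξ = 0.554 × 414 = 229.36 mol/h
Reaction term: ξ·ΔH°_rxn = 229.36 × -48.4 = -11101 kJ/h
Sensible, feed 90.8→25 °C: -5421 kJ/h
Outlet flows (mol/h): A 184.64, B 458.71
Sensible, products 25→61.5 °C: 2995.4 kJ/h
Q = ΔH = -13526 kJ/h = -3.7574 kW
Heat removed = 3.7574 kJ/s

Q_out = 3.76 kJ/s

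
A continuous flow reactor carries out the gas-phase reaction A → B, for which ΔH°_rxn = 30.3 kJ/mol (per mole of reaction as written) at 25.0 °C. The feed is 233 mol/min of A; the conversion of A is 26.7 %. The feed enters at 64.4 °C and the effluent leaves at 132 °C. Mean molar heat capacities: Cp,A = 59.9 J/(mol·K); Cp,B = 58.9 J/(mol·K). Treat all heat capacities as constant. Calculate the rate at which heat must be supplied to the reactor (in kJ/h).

Extent of reaction ξ = 0.267 × 233 = 62.211 mol/min
Reaction term: ξ·ΔH°_rxn = 62.211 × 30.3 = 1885 kJ/min
Sensible, feed 64.4→25 °C: -549.89 kJ/min
Outlet flows (mol/min): A 170.79, B 62.211
Sensible, products 25→132 °C: 1486.7 kJ/min
Q = ΔH = 2821.8 kJ/min = 47.03 kW
Heat supplied = 169310 kJ/h

Q_in = 169000 kJ/h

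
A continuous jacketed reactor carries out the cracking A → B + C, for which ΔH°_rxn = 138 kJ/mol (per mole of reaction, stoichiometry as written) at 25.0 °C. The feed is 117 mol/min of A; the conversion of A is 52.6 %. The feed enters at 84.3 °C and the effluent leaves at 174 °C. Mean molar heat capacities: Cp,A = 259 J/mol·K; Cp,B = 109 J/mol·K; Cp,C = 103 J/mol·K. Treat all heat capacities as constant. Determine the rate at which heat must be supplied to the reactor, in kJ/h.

Extent of reaction ξ = 0.526 × 117 = 61.542 mol/min
Reaction term: ξ·ΔH°_rxn = 61.542 × 138 = 8492.8 kJ/min
Sensible, feed 84.3→25 °C: -1797 kJ/min
Outlet flows (mol/min): A 55.458, B 61.542, C 61.542
Sensible, products 25→174 °C: 4084.2 kJ/min
Q = ΔH = 10780 kJ/min = 179.67 kW
Heat supplied = 646800 kJ/h

Q_in = 647000 kJ/h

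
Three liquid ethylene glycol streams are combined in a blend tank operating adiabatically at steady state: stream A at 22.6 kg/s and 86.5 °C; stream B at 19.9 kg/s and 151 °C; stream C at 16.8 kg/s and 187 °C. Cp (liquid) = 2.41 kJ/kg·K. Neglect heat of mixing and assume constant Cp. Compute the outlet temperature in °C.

T_out = 137 °C

Adiabatic, steady state ⇒ Σ ṁᵢCp,ᵢ(T_out − Tᵢ) = 0
T_out = Σ ṁᵢCp,ᵢTᵢ / Σ ṁᵢCp,ᵢ
      = 19524 / 142.91 = 136.62 °C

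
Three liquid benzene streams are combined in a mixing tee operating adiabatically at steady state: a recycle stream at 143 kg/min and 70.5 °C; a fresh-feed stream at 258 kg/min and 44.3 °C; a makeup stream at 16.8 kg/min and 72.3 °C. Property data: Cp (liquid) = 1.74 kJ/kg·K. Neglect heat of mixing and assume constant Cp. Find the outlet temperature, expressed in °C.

T_out = 54.4 °C

Energy balance with Q = 0: Σ ṁᵢCp,ᵢ(T_out − Tᵢ) = 0
T_out = Σ ṁᵢCp,ᵢTᵢ / Σ ṁᵢCp,ᵢ
      = 39542 / 726.97 = 54.393 °C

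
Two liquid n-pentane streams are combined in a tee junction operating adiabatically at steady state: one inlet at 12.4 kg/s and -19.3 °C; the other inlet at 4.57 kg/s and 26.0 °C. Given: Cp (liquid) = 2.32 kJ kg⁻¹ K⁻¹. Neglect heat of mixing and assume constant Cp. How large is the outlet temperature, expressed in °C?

Energy balance with Q = 0: Σ ṁᵢCp,ᵢ(T_out − Tᵢ) = 0
T_out = Σ ṁᵢCp,ᵢTᵢ / Σ ṁᵢCp,ᵢ
      = -279.56 / 39.37 = -7.1008 °C

T_out = -7.10 °C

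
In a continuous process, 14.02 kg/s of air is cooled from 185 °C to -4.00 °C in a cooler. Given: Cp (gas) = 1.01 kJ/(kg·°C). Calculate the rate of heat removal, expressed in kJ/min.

Q = ṁ·Cp·ΔT = 14.02 × 1.01 × (-4.00 − 185) = -2676.3 kJ/s
Cooling duty = 160580 kJ/min

Q_c = 161000 kJ/min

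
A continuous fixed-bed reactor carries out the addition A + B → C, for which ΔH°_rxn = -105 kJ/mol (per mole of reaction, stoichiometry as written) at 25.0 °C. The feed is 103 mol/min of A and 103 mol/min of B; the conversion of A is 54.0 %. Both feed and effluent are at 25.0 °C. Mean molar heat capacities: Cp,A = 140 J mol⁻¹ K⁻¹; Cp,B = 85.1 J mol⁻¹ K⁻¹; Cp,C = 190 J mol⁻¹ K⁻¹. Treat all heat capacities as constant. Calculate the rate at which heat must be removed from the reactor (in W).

Extent of reaction ξ = 0.540 × 103 = 55.62 mol/min
Reaction term: ξ·ΔH°_rxn = 55.62 × -105 = -5840.1 kJ/min
Q = ΔH = -5840.1 kJ/min = -97.335 kW
Heat removed = 97335 W

Q_out = 97300 W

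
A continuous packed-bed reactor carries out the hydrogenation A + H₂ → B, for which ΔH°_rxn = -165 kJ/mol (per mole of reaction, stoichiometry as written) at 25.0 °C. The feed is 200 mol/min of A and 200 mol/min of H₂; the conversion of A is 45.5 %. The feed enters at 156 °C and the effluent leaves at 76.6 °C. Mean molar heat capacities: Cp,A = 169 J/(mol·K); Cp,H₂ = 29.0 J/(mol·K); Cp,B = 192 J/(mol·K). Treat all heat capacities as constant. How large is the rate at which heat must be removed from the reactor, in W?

Q_out = 303000 W

Extent of reaction ξ = 0.455 × 200 = 91 mol/min
Reaction term: ξ·ΔH°_rxn = 91 × -165 = -15015 kJ/min
Sensible, feed 156→25 °C: -5187.6 kJ/min
Outlet flows (mol/min): A 109, H₂ 109, B 91
Sensible, products 25→76.6 °C: 2015.2 kJ/min
Q = ΔH = -18187 kJ/min = -303.12 kW
Heat removed = 303120 W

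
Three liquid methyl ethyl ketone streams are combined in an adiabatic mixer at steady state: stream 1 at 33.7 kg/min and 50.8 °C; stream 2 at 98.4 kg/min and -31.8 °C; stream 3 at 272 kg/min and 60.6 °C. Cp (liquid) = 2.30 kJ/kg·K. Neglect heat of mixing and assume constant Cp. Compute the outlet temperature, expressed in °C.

Energy balance with Q = 0: Σ ṁᵢCp,ᵢ(T_out − Tᵢ) = 0
T_out = Σ ṁᵢCp,ᵢTᵢ / Σ ṁᵢCp,ᵢ
      = 34652 / 929.43 = 37.283 °C

T_out = 37.3 °C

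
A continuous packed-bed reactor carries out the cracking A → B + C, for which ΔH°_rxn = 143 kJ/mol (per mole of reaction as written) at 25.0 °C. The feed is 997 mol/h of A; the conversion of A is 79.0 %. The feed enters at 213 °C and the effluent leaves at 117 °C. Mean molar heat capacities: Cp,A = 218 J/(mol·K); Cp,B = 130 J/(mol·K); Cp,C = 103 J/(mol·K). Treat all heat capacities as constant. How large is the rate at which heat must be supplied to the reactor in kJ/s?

Q_in = 25.8 kJ/s

Extent of reaction ξ = 0.790 × 997 = 787.63 mol/h
Reaction term: ξ·ΔH°_rxn = 787.63 × 143 = 112630 kJ/h
Sensible, feed 213→25 °C: -40861 kJ/h
Outlet flows (mol/h): A 209.37, B 787.63, C 787.63
Sensible, products 25→117 °C: 21083 kJ/h
Q = ΔH = 92853 kJ/h = 25.792 kW
Heat supplied = 25.792 kJ/s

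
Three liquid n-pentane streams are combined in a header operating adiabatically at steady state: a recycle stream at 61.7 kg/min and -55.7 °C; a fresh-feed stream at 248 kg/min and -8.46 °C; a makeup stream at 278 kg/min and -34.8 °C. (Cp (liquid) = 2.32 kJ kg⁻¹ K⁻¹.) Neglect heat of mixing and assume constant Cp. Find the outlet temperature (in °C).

T_out = -25.9 °C

No heat crosses the boundary, so H_out = H_in.
T_out = Σ ṁᵢCp,ᵢTᵢ / Σ ṁᵢCp,ᵢ
      = -35285 / 1363.5 = -25.879 °C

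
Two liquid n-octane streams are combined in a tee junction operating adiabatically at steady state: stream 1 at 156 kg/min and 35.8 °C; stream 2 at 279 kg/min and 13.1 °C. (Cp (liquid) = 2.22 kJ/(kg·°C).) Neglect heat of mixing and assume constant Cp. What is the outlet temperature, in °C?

Energy balance with Q = 0: Σ ṁᵢCp,ᵢ(T_out − Tᵢ) = 0
T_out = Σ ṁᵢCp,ᵢTᵢ / Σ ṁᵢCp,ᵢ
      = 20512 / 965.7 = 21.241 °C

T_out = 21.2 °C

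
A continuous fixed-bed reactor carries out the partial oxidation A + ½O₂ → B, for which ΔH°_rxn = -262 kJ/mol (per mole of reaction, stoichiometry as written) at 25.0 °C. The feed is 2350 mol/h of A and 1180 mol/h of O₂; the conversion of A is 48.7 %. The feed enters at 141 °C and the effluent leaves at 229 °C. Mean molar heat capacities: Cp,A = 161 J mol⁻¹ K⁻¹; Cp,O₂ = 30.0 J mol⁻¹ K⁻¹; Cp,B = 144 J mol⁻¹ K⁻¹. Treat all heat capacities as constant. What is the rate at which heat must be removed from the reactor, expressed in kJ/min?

Q_out = 4520 kJ/min

Extent of reaction ξ = 0.487 × 2350 = 1144.5 mol/h
Reaction term: ξ·ΔH°_rxn = 1144.5 × -262 = -299850 kJ/h
Sensible, feed 141→25 °C: -47995 kJ/h
Outlet flows (mol/h): A 1205.5, O₂ 607.77, B 1144.5
Sensible, products 25→229 °C: 76934 kJ/h
Q = ΔH = -270910 kJ/h = -75.252 kW
Heat removed = 4515.1 kJ/min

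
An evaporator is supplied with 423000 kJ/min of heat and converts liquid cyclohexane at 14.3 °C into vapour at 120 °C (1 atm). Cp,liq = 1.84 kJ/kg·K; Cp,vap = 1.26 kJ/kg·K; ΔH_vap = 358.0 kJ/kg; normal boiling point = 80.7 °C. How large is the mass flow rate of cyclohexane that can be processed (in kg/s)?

Δh = 1.84×(80.7−14.3) + 358.0 + 1.26×(120−80.7) = 529.69 kJ/kg
Q = 423000 kJ/min = 7050 kJ/s = 7050 kJ/s
ṁ = Q/Δh = 7050 / 529.69 = 13.31 kg/s

ṁ = 13.3 kg/s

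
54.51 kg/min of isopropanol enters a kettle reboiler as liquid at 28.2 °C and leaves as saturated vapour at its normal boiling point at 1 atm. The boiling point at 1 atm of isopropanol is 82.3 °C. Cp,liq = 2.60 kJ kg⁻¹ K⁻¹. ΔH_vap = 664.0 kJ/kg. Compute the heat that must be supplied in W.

Q = 731000 W

liquid 28.2→82.3 °C: 140.66 kJ/kg
vaporisation at 82.3 °C: 664 kJ/kg
Δh = 140.66 + 664 = 804.66 kJ/kg
Q = ṁ·Δh = 54.51 kg/min × 804.66 kJ/kg = 43862 kJ/min
|Q| = 731.03 kW = 731030 W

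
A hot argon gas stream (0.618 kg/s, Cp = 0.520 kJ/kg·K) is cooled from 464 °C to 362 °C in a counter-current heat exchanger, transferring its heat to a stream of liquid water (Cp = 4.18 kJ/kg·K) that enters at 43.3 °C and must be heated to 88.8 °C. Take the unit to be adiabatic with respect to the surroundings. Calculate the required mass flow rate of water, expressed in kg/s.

ṁ_c = 0.172 kg/s

Heat released by hot stream: Q = 0.618 × 0.520 × (464 − 362) = 32.779 kJ/s
Energy balance on cold side (adiabatic exchanger): Q = ṁ_c·Cp_c·(T_c,out − T_c,in)
ṁ_c = 32.779 / [4.18 × (88.8 − 43.3)] = 0.17235 kg/s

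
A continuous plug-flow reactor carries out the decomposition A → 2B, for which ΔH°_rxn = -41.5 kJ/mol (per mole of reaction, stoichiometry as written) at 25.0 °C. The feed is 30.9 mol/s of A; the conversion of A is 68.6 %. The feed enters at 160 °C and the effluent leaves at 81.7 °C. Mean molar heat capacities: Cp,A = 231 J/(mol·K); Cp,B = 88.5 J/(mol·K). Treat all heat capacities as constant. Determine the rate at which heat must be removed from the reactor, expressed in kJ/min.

Extent of reaction ξ = 0.686 × 30.9 = 21.197 mol/s
Reaction term: ξ·ΔH°_rxn = 21.197 × -41.5 = -879.69 kJ/s
Sensible, feed 160→25 °C: -963.62 kJ/s
Outlet flows (mol/s): A 9.7026, B 42.395
Sensible, products 25→81.7 °C: 339.82 kJ/s
Q = ΔH = -1503.5 kJ/s = -1503.5 kW
Heat removed = 90210 kJ/min

Q_out = 90200 kJ/min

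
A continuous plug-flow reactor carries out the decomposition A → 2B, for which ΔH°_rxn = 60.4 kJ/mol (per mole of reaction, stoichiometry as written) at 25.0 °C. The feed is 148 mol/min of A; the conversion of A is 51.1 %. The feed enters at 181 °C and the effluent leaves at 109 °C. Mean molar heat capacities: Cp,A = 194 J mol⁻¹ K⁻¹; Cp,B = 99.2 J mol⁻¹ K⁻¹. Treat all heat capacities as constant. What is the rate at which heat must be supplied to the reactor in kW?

Q_in = 42.1 kW

Extent of reaction ξ = 0.511 × 148 = 75.628 mol/min
Reaction term: ξ·ΔH°_rxn = 75.628 × 60.4 = 4567.9 kJ/min
Sensible, feed 181→25 °C: -4479.1 kJ/min
Outlet flows (mol/min): A 72.372, B 151.26
Sensible, products 25→109 °C: 2439.8 kJ/min
Q = ΔH = 2528.6 kJ/min = 42.144 kW
Heat supplied = 42.144 kW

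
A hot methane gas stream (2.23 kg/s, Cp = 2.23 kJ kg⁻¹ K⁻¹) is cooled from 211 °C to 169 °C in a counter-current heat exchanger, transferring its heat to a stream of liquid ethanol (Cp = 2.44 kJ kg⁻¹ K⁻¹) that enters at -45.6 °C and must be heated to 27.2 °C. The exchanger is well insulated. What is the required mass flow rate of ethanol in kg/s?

Heat released by hot stream: Q = 2.23 × 2.23 × (211 − 169) = 208.86 kJ/s
Energy balance on cold side (adiabatic exchanger): Q = ṁ_c·Cp_c·(T_c,out − T_c,in)
ṁ_c = 208.86 / [2.44 × (27.2 − -45.6)] = 1.1758 kg/s

ṁ_c = 1.18 kg/s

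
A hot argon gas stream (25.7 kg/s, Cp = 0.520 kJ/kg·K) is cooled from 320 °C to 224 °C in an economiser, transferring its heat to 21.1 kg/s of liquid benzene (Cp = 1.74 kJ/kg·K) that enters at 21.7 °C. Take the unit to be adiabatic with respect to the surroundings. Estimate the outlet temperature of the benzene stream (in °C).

Heat released by hot stream: Q = 25.7 × 0.520 × (320 − 224) = 1282.9 kJ/s
Energy balance on cold side (adiabatic exchanger): Q = ṁ_c·Cp_c·(T_c,out − T_c,in)
T_c,out = 21.7 + 1282.9/(21.1 × 1.74) = 56.644 °C

T_c,out = 56.6 °C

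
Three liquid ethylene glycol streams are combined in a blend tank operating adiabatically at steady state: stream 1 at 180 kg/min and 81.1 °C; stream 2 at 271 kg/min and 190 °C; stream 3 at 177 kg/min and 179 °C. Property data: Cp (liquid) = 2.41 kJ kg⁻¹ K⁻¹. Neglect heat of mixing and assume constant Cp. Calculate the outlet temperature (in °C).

No heat crosses the boundary, so H_out = H_in.
T_out = Σ ṁᵢCp,ᵢTᵢ / Σ ṁᵢCp,ᵢ
      = 235630 / 1513.5 = 155.69 °C

T_out = 156 °C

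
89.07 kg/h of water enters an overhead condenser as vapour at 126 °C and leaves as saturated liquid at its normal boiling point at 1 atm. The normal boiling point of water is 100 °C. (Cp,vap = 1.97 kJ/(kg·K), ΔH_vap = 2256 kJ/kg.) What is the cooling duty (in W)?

Q_c = 57100 W

vapour 126→100 °C: -51.22 kJ/kg
condensation at 100 °C: -2256 kJ/kg
Δh = -51.22 + -2256 = -2307.2 kJ/kg
Q = ṁ·Δh = 89.07 kg/h × -2307.2 kJ/kg = -205500 kJ/h
|Q| = 57.084 kW = 57084 W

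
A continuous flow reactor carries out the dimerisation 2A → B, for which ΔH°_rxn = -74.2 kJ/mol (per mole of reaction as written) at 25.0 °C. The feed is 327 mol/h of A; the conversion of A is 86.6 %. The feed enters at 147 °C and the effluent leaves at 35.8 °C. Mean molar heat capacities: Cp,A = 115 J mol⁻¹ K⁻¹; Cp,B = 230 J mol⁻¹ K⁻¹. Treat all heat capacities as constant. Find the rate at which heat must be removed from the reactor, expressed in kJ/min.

Q_out = 245 kJ/min

Extent of reaction ξ = 0.866 × 327 / 2 = 141.59 mol/h
Reaction term: ξ·ΔH°_rxn = 141.59 × -74.2 = -10506 kJ/h
Sensible, feed 147→25 °C: -4587.8 kJ/h
Outlet flows (mol/h): A 43.818, B 141.59
Sensible, products 25→35.8 °C: 406.13 kJ/h
Q = ΔH = -14688 kJ/h = -4.0799 kW
Heat removed = 244.8 kJ/min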